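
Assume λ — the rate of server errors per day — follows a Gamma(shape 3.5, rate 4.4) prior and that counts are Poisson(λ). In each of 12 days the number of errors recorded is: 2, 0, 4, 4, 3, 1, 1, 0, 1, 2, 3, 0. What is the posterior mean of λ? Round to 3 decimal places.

Posterior mean ≈ 1.494

Total count ∑xᵢ = 21 over n = 12 days.
Gamma is conjugate to the Poisson likelihood: posterior is Gamma(shape = 3.5+21 = 24.5, rate = 4.4+12 = 16.4).
Posterior mean = shape/rate = 24.5/16.4 = 1.494.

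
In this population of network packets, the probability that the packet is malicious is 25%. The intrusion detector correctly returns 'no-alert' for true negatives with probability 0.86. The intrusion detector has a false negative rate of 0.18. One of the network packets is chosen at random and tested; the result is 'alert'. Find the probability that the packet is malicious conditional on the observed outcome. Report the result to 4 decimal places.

Write H for 'the packet is malicious'. Prior odds H:¬H = 0.25/0.75 = 0.33333. For the 'alert' outcome, the likelihood ratio is 0.82/0.14 = 5.8571.
Posterior odds = 0.33333 × 5.8571 = 1.9524, so P(H|E) = 1.9524/(1+1.9524) = 0.6613.

P(H | E) ≈ 0.6613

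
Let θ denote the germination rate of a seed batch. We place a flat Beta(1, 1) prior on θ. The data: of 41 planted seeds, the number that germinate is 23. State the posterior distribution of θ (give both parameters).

Observing 23 successes and 18 failures updates Beta(1, 1) by adding the success and failure counts to the two shape parameters: α = 1+23 = 24, β = 1+18 = 19.

Posterior: Beta(24, 19)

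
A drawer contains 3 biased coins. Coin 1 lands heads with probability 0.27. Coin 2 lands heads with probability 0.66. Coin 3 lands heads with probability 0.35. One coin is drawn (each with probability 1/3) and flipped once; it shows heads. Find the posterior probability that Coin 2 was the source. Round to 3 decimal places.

Posterior probability ≈ 0.516

P(heads|C1) = 0.27; P(heads|C2) = 0.66; P(heads|C3) = 0.35.
Prior × likelihood for each source: 0.333333·0.27=0.09000, 0.333333·0.66=0.2200, 0.333333·0.35=0.1167. Summing gives P(heads) = 0.42667.
P(Coin 2 | heads) = 0.2200 / 0.42667 = 0.516.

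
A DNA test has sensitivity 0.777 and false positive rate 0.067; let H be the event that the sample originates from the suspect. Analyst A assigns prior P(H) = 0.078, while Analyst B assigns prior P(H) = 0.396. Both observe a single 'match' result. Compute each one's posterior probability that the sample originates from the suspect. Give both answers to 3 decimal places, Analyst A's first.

Analyst A: 0.495; Analyst B: 0.884

The likelihood ratio for a 'match' result is 0.777/0.067 = 11.597.
Analyst A: prior odds 0.078/0.922 = 0.084599; posterior odds 0.98109; posterior probability 0.495.
Analyst B: prior odds 0.396/0.604 = 0.65563; posterior odds 7.6033; posterior probability 0.884.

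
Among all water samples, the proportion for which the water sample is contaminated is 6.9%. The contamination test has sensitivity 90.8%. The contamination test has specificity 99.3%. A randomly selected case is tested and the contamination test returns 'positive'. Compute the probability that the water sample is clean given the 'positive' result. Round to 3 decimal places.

Let H be the event that the water sample is contaminated. P(H) = 0.069, so P(¬H) = 0.931. With E the 'positive' result, P(E|H) = 0.908 and P(E|¬H) = 0.007.
P(E) = 0.908·0.069 + 0.007·0.931 = 0.062652 + 0.0065170 = 0.069169.
By Bayes' theorem, P(H|E) = 0.062652 / 0.069169 = 0.906. Hence P(¬H|E) = 1 − 0.906 = 0.094.

P(¬H | E) ≈ 0.094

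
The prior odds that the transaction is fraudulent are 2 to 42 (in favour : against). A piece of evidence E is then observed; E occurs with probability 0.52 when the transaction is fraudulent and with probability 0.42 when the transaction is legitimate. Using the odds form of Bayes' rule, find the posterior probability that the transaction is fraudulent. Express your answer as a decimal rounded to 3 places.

Prior odds = 2/42 = 0.047619. In log-odds, ln(0.047619) = -3.0445.
Add log likelihood ratio: ln(1.2381) = 0.21357.
Posterior log-odds = -2.8309, so posterior odds = exp(-2.8309) = 0.058957. Converting, P(H|E) = 0.058957/1.0590 = 0.056.

Posterior probability ≈ 0.056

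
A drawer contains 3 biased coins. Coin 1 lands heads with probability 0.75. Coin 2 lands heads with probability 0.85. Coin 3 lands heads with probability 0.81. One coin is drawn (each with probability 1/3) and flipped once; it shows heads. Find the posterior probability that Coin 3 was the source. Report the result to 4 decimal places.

Posterior probability ≈ 0.3361

Tabulate prior·likelihood by source: [1] prior 0.333333, lik 0.75, product 0.2500; [2] prior 0.333333, lik 0.85, product 0.2833; [3] prior 0.333333, lik 0.81, product 0.2700.
Normalizing constant = 0.80333; the posterior for Coin 3 is its product over the sum, 0.2700/0.80333 = 0.3361.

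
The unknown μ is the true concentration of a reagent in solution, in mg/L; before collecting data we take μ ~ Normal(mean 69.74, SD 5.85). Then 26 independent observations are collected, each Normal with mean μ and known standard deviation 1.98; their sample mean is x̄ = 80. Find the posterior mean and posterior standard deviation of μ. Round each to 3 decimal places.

Posterior mean ≈ 79.955; posterior SD ≈ 0.387

Prior precision 1/τ₀² = 1/5.85² = 0.0292205; data precision n/σ² = 26/1.98² = 6.63198.
Posterior precision = 0.0292205 + 6.63198 = 6.66120, giving posterior SD = 1/√6.66120 = 0.387.
Posterior mean = (0.0292205·69.74 + 6.63198·80) / 6.66120 = 79.955.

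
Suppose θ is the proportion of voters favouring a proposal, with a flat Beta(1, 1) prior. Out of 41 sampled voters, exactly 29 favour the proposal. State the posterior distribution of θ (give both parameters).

Observing 29 successes and 12 failures updates Beta(1, 1) by adding the success and failure counts to the two shape parameters: α = 1+29 = 30, β = 1+12 = 13.

Posterior: Beta(30, 13)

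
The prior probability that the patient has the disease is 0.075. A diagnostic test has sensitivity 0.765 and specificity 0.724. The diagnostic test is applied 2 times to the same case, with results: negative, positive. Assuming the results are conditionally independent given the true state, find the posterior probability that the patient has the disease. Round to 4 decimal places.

With H the event that the patient has the disease, the joint likelihood of the observed sequence is P(data|H) = 0.235·0.765 = 0.17977 and P(data|¬H) = 0.724·0.276 = 0.19982.
Bayes: P(H|data) = 0.075·0.17977 / (0.075·0.17977 + 0.925·0.19982) = 0.013483/0.19832 = 0.0680.

Posterior P(H) ≈ 0.0680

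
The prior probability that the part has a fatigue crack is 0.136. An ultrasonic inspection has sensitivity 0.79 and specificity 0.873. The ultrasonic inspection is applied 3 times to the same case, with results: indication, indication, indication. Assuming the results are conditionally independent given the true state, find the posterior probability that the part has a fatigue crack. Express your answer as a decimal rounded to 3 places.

Posterior P(H) ≈ 0.974

With H the event that the part has a fatigue crack, the joint likelihood of the observed sequence is P(data|H) = 0.79·0.79·0.79 = 0.49304 and P(data|¬H) = 0.127·0.127·0.127 = 0.0020484.
Bayes: P(H|data) = 0.136·0.49304 / (0.136·0.49304 + 0.864·0.0020484) = 0.067053/0.068823 = 0.9743.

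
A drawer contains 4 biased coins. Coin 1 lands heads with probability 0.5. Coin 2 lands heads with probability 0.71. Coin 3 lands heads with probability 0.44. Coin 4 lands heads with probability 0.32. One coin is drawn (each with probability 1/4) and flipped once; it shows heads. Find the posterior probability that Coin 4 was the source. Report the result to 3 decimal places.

Tabulate prior·likelihood by source: [1] prior 0.25, lik 0.5, product 0.1250; [2] prior 0.25, lik 0.71, product 0.1775; [3] prior 0.25, lik 0.44, product 0.1100; [4] prior 0.25, lik 0.32, product 0.08000.
Normalizing constant = 0.49250; the posterior for Coin 4 is its product over the sum, 0.08000/0.49250 = 0.162.

Posterior probability ≈ 0.162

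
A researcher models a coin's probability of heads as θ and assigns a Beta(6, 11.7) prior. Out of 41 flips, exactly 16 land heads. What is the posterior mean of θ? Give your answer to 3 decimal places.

The binomial likelihood is conjugate to the Beta prior: with 16 successes and 25 failures, the posterior is Beta(6+16, 11.7+25) = Beta(22, 36.7).
Posterior mean = α/(α+β) = 22/58.7 = 0.375.

Posterior mean ≈ 0.375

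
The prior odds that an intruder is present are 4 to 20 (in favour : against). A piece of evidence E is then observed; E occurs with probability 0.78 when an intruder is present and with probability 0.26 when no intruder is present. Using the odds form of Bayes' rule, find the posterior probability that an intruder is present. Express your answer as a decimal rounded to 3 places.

Posterior probability ≈ 0.375

Prior odds = 4/20 = 0.20000.
Likelihood ratio for E = 0.78/0.26 = 3.0000.
Posterior odds = prior odds × LR = 0.60000.
Posterior probability = odds/(1+odds) = 0.60000/1.6000 = 0.375.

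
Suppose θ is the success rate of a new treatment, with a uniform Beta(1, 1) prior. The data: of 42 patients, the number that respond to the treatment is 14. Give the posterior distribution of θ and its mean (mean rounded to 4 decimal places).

Observing 14 successes and 28 failures updates Beta(1, 1) by adding the success and failure counts to the two shape parameters: α = 1+14 = 15, β = 1+28 = 29.
Posterior mean = α/(α+β) = 15/44 = 0.3409.

Posterior: Beta(15, 29); mean ≈ 0.3409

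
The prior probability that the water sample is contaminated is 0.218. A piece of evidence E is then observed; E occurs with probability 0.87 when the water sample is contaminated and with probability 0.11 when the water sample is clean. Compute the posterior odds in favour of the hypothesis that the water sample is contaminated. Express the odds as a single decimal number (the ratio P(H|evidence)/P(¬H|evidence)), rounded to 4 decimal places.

Prior odds = 0.218/(1−0.218) = 0.27877.
Likelihood ratio for E = 0.87/0.11 = 7.9091.
Posterior odds = prior odds × LR = 2.2048.

Posterior odds ≈ 2.2048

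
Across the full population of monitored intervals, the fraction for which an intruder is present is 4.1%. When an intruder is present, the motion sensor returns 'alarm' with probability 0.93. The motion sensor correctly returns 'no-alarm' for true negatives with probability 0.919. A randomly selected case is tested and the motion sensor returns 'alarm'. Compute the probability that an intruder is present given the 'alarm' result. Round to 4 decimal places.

P(H | E) ≈ 0.3292

Write H for 'an intruder is present'. Prior odds H:¬H = 0.041/0.959 = 0.042753. For the 'alarm' outcome, the likelihood ratio is 0.93/0.081 = 11.481.
Posterior odds = 0.042753 × 11.481 = 0.49087, so P(H|E) = 0.49087/(1+0.49087) = 0.3292.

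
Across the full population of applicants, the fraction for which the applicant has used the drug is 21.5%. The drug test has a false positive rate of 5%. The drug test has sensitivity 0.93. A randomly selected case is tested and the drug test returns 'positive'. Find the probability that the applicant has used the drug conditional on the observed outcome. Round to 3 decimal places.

Write H for 'the applicant has used the drug'. Prior odds H:¬H = 0.215/0.785 = 0.27389. For the 'positive' outcome, the likelihood ratio is 0.93/0.05 = 18.600.
Posterior odds = 0.27389 × 18.600 = 5.0943, so P(H|E) = 5.0943/(1+5.0943) = 0.836.

P(H | E) ≈ 0.836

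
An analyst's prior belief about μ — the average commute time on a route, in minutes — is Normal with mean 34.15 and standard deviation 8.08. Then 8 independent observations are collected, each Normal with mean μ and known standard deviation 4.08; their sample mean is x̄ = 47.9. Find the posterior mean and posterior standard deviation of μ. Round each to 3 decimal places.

With known σ, the Normal prior is conjugate. Weight on the data is w = (n/σ²)/(n/σ² + 1/τ₀²) = 0.480584/(0.480584+0.0153171) = 0.96911.
Posterior mean = w·x̄ + (1−w)·μ₀ = 0.96911·47.9 + 0.030887·34.15 = 47.475. Posterior variance = 1/(0.480584+0.0153171) = 2.01653, so SD = 1.420.

Posterior mean ≈ 47.475; posterior SD ≈ 1.420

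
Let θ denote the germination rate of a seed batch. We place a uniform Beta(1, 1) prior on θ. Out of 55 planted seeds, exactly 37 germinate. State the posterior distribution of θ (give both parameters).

The binomial likelihood is conjugate to the Beta prior: with 37 successes and 18 failures, the posterior is Beta(1+37, 1+18) = Beta(38, 19).

Posterior: Beta(38, 19)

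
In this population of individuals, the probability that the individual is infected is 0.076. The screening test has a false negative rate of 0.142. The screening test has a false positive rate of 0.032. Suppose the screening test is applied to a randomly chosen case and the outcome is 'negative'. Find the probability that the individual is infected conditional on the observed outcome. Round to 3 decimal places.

Let H be the event that the individual is infected. P(H) = 0.076, so P(¬H) = 0.924. With E the 'negative' result, P(E|H) = 0.142 and P(E|¬H) = 0.968.
P(E) = 0.142·0.076 + 0.968·0.924 = 0.010792 + 0.89443 = 0.90522.
By Bayes' theorem, P(H|E) = 0.010792 / 0.90522 = 0.012.

P(H | E) ≈ 0.012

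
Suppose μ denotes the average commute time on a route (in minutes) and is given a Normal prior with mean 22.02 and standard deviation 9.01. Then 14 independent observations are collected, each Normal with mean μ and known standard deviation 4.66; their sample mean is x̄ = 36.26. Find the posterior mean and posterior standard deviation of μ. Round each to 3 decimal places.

Posterior mean ≈ 35.993; posterior SD ≈ 1.234

With known σ, the Normal prior is conjugate. Weight on the data is w = (n/σ²)/(n/σ² + 1/τ₀²) = 0.644698/(0.644698+0.0123183) = 0.98125.
Posterior mean = w·x̄ + (1−w)·μ₀ = 0.98125·36.26 + 0.018749·22.02 = 35.993. Posterior variance = 1/(0.644698+0.0123183) = 1.52203, so SD = 1.234.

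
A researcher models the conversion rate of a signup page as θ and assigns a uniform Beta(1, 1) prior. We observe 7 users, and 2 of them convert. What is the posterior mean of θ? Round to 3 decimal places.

The binomial likelihood is conjugate to the Beta prior: with 2 successes and 5 failures, the posterior is Beta(1+2, 1+5) = Beta(3, 6).
E[θ | data] = 3/(3+6) = 0.333.

Posterior mean ≈ 0.333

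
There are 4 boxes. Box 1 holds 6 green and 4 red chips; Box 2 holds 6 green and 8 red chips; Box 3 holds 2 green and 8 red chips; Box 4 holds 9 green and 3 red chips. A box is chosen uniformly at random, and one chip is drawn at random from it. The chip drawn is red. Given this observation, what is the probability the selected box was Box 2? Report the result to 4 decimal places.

Tabulate prior·likelihood by source: [1] prior 0.25, lik 0.4, product 0.1000; [2] prior 0.25, lik 0.5714, product 0.1429; [3] prior 0.25, lik 0.8, product 0.2000; [4] prior 0.25, lik 0.25, product 0.06250.
Normalizing constant = 0.50536; the posterior for Box 2 is its product over the sum, 0.1429/0.50536 = 0.2827.

Posterior probability ≈ 0.2827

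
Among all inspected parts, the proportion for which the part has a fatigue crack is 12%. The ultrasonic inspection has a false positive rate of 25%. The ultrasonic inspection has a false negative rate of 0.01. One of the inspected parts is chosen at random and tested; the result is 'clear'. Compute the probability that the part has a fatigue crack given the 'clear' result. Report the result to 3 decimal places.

Write H for 'the part has a fatigue crack'. Prior odds H:¬H = 0.12/0.88 = 0.13636. For the 'clear' outcome, the likelihood ratio is 0.01/0.75 = 0.013333.
Posterior odds = 0.13636 × 0.013333 = 0.0018182, so P(H|E) = 0.0018182/(1+0.0018182) = 0.002.

P(H | E) ≈ 0.002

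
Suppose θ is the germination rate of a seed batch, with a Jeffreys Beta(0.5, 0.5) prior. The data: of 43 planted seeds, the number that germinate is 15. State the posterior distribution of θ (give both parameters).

The binomial likelihood is conjugate to the Beta prior: with 15 successes and 28 failures, the posterior is Beta(0.5+15, 0.5+28) = Beta(15.5, 28.5).

Posterior: Beta(15.5, 28.5)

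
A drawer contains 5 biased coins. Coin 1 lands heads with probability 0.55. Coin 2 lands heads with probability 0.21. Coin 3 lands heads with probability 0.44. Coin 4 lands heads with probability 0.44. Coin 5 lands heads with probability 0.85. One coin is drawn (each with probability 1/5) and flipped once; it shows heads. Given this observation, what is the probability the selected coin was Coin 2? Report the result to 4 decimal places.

Posterior probability ≈ 0.0843

P(heads|C1) = 0.55; P(heads|C2) = 0.21; P(heads|C3) = 0.44; P(heads|C4) = 0.44; P(heads|C5) = 0.85.
Prior × likelihood for each source: 0.2·0.55=0.1100, 0.2·0.21=0.04200, 0.2·0.44=0.08800, 0.2·0.44=0.08800, 0.2·0.85=0.1700. Summing gives P(heads) = 0.49800.
P(Coin 2 | heads) = 0.04200 / 0.49800 = 0.0843.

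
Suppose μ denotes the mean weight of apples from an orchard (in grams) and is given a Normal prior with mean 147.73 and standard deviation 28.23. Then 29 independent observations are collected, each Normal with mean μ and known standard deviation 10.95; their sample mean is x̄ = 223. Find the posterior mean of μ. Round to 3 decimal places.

Posterior mean ≈ 222.612

With known σ, the Normal prior is conjugate. Weight on the data is w = (n/σ²)/(n/σ² + 1/τ₀²) = 0.241863/(0.241863+0.00125481) = 0.99484.
Posterior mean = w·x̄ + (1−w)·μ₀ = 0.99484·223 + 0.0051613·147.73 = 222.612.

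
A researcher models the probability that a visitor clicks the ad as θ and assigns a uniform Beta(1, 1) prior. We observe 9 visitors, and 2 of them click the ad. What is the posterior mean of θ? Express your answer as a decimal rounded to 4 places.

Posterior mean ≈ 0.2727

Observing 2 successes and 7 failures updates Beta(1, 1) by adding the success and failure counts to the two shape parameters: α = 1+2 = 3, β = 1+7 = 8.
Posterior mean = α/(α+β) = 3/11 = 0.2727.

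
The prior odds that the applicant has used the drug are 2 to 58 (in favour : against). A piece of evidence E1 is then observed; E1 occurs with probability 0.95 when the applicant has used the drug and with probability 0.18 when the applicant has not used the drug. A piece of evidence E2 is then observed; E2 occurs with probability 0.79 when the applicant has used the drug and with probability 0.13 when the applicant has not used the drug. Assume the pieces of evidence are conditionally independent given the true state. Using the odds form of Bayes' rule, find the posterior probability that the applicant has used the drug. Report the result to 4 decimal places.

Posterior probability ≈ 0.5252

Prior odds = 2/58 = 0.034483.
Likelihood ratio for E1 = 0.95/0.18 = 5.2778.
Likelihood ratio for E2 = 0.79/0.13 = 6.0769.
Posterior odds = prior odds × LR₁ × LR₂ = 1.1060.
Posterior probability = odds/(1+odds) = 1.1060/2.1060 = 0.5252.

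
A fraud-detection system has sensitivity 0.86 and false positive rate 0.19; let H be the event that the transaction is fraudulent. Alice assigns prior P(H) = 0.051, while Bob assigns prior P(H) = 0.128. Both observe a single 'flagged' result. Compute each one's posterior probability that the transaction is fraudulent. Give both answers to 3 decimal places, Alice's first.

The likelihood ratio for a 'flagged' result is 0.86/0.19 = 4.5263.
Alice: prior odds 0.051/0.949 = 0.053741; posterior odds 0.24325; posterior probability 0.196.
Bob: prior odds 0.128/0.872 = 0.14679; posterior odds 0.66441; posterior probability 0.399.

Alice: 0.196; Bob: 0.399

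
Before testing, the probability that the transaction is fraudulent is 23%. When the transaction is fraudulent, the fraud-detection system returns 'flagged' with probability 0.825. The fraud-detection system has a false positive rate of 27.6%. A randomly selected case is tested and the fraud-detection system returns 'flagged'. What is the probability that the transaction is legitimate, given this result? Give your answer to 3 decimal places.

Let H be the event that the transaction is fraudulent. P(H) = 0.23, so P(¬H) = 0.77. With E the 'flagged' result, P(E|H) = 0.825 and P(E|¬H) = 0.276.
P(E) = 0.825·0.23 + 0.276·0.77 = 0.18975 + 0.21252 = 0.40227.
By Bayes' theorem, P(H|E) = 0.18975 / 0.40227 = 0.472. Hence P(¬H|E) = 1 − 0.472 = 0.528.

P(¬H | E) ≈ 0.528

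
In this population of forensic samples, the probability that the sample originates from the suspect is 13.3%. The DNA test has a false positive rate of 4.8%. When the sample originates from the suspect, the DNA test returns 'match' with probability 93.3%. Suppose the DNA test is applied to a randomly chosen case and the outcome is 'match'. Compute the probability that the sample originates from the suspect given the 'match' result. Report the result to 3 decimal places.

Let H be the event that the sample originates from the suspect. P(H) = 0.133, so P(¬H) = 0.867. With E the 'match' result, P(E|H) = 0.933 and P(E|¬H) = 0.048.
P(E) = 0.933·0.133 + 0.048·0.867 = 0.12409 + 0.041616 = 0.16571.
By Bayes' theorem, P(H|E) = 0.12409 / 0.16571 = 0.749.

P(H | E) ≈ 0.749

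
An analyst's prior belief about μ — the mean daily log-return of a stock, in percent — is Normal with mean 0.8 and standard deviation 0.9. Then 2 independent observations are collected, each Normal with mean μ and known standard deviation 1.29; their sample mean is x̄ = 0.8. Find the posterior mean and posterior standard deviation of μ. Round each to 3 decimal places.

Posterior mean ≈ 0.800; posterior SD ≈ 0.641

With known σ, the Normal prior is conjugate. Weight on the data is w = (n/σ²)/(n/σ² + 1/τ₀²) = 1.20185/(1.20185+1.23457) = 0.49329.
Posterior mean = w·x̄ + (1−w)·μ₀ = 0.49329·0.8 + 0.50671·0.8 = 0.800. Posterior variance = 1/(1.20185+1.23457) = 0.410438, so SD = 0.641.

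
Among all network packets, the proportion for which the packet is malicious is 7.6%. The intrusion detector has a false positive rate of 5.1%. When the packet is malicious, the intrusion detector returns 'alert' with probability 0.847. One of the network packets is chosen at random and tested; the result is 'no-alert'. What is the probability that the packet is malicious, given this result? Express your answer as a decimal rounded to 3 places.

P(H | E) ≈ 0.013

Let H be the event that the packet is malicious. P(H) = 0.076, so P(¬H) = 0.924. With E the 'no-alert' result, P(E|H) = 0.153 and P(E|¬H) = 0.949.
P(E) = 0.153·0.076 + 0.949·0.924 = 0.011628 + 0.87688 = 0.88850.
By Bayes' theorem, P(H|E) = 0.011628 / 0.88850 = 0.013.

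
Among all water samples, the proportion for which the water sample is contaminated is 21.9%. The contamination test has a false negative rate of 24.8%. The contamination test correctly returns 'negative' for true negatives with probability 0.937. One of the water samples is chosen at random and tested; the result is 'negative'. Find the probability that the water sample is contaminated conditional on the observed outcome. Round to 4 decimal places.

Write H for 'the water sample is contaminated'. Prior odds H:¬H = 0.219/0.781 = 0.28041. For the 'negative' outcome, the likelihood ratio is 0.248/0.937 = 0.26467.
Posterior odds = 0.28041 × 0.26467 = 0.074217, so P(H|E) = 0.074217/(1+0.074217) = 0.0691.

P(H | E) ≈ 0.0691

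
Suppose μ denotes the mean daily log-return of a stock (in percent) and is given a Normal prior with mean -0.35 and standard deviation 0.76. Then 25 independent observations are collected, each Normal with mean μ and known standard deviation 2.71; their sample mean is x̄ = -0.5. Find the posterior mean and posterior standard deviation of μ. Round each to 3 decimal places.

Posterior mean ≈ -0.449; posterior SD ≈ 0.441

With known σ, the Normal prior is conjugate. Weight on the data is w = (n/σ²)/(n/σ² + 1/τ₀²) = 3.40409/(3.40409+1.73130) = 0.66287.
Posterior mean = w·x̄ + (1−w)·μ₀ = 0.66287·-0.5 + 0.33713·-0.35 = -0.449. Posterior variance = 1/(3.40409+1.73130) = 0.194727, so SD = 0.441.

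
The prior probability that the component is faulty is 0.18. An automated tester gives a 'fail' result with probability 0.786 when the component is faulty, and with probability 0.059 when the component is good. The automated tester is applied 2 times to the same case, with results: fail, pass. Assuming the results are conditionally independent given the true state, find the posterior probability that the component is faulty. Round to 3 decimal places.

Let H be the event that the component is faulty; start with P(H) = 0.18. P('fail'|H) = 0.786, P('fail'|¬H) = 0.059.
Update on result 1 ('fail'): P(H) ← 0.786·0.1800 / (0.786·0.1800 + 0.059·0.8200) = 0.14148/0.18986 = 0.7452.
Update on result 2 ('pass'): P(H) ← 0.214·0.7452 / (0.214·0.7452 + 0.941·0.2548) = 0.15947/0.39925 = 0.3994.

Posterior P(H) ≈ 0.399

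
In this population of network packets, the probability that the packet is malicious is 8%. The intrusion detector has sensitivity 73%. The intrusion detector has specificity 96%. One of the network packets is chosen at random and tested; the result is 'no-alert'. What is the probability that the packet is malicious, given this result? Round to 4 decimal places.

Write H for 'the packet is malicious'. Prior odds H:¬H = 0.08/0.92 = 0.086957. For the 'no-alert' outcome, the likelihood ratio is 0.27/0.96 = 0.28125.
Posterior odds = 0.086957 × 0.28125 = 0.024457, so P(H|E) = 0.024457/(1+0.024457) = 0.0239.

P(H | E) ≈ 0.0239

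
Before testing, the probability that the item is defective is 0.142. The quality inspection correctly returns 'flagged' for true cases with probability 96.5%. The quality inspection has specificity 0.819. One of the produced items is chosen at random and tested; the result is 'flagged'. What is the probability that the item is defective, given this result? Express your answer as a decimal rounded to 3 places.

P(H | E) ≈ 0.469

Let H be the event that the item is defective. P(H) = 0.142, so P(¬H) = 0.858. With E the 'flagged' result, P(E|H) = 0.965 and P(E|¬H) = 0.181.
P(E) = 0.965·0.142 + 0.181·0.858 = 0.13703 + 0.15530 = 0.29233.
By Bayes' theorem, P(H|E) = 0.13703 / 0.29233 = 0.469.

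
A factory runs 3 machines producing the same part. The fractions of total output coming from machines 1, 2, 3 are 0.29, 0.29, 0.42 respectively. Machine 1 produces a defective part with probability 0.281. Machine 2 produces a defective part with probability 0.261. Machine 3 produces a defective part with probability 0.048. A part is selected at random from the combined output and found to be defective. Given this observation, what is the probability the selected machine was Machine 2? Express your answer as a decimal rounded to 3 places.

Posterior probability ≈ 0.427

Tabulate prior·likelihood by source: [1] prior 0.29, lik 0.281, product 0.08149; [2] prior 0.29, lik 0.261, product 0.07569; [3] prior 0.42, lik 0.048, product 0.02016.
Normalizing constant = 0.17734; the posterior for Machine 2 is its product over the sum, 0.07569/0.17734 = 0.427.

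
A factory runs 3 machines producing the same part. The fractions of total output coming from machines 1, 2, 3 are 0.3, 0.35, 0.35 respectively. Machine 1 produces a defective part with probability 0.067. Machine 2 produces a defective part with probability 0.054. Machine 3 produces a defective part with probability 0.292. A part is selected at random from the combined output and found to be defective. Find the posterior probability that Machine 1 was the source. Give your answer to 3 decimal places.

Posterior probability ≈ 0.142

P(defective|M1) = 0.067; P(defective|M2) = 0.054; P(defective|M3) = 0.292.
Prior × likelihood for each source: 0.3·0.067=0.02010, 0.35·0.054=0.01890, 0.35·0.292=0.1022. Summing gives P(defective) = 0.14120.
P(Machine 1 | defective) = 0.02010 / 0.14120 = 0.142.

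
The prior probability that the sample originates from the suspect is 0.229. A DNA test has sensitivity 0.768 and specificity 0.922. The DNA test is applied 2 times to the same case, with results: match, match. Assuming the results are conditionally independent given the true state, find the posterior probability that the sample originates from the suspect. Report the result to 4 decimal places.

Let H be the event that the sample originates from the suspect; start with P(H) = 0.229. P('match'|H) = 0.768, P('match'|¬H) = 0.078.
Update on result 1 ('match'): P(H) ← 0.768·0.2290 / (0.768·0.2290 + 0.078·0.7710) = 0.17587/0.23601 = 0.7452.
Update on result 2 ('match'): P(H) ← 0.768·0.7452 / (0.768·0.7452 + 0.078·0.2548) = 0.57230/0.59218 = 0.9664.

Posterior P(H) ≈ 0.9664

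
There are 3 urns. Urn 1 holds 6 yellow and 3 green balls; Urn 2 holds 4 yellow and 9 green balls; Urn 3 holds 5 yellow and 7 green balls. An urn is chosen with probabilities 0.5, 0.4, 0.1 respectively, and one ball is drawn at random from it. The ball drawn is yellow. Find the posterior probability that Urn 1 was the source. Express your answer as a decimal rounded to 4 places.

Tabulate prior·likelihood by source: [1] prior 0.5, lik 0.6667, product 0.3333; [2] prior 0.4, lik 0.3077, product 0.1231; [3] prior 0.1, lik 0.4167, product 0.04167.
Normalizing constant = 0.49808; the posterior for Urn 1 is its product over the sum, 0.3333/0.49808 = 0.6692.

Posterior probability ≈ 0.6692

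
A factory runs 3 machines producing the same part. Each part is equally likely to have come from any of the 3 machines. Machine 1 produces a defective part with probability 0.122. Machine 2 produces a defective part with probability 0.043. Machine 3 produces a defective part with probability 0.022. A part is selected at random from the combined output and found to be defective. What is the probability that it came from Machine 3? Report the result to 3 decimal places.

Tabulate prior·likelihood by source: [1] prior 0.333333, lik 0.122, product 0.04067; [2] prior 0.333333, lik 0.043, product 0.01433; [3] prior 0.333333, lik 0.022, product 0.007333.
Normalizing constant = 0.062333; the posterior for Machine 3 is its product over the sum, 0.007333/0.062333 = 0.118.

Posterior probability ≈ 0.118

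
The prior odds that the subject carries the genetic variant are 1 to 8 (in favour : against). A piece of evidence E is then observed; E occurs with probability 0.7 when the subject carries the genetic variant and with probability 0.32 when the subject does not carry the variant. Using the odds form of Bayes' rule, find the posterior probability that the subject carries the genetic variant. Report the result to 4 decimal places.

Prior odds = 1/8 = 0.12500. In log-odds, ln(0.12500) = -2.0794.
Add log likelihood ratio: ln(2.1875) = 0.78276.
Posterior log-odds = -1.2967, so posterior odds = exp(-1.2967) = 0.27344. Converting, P(H|E) = 0.27344/1.2734 = 0.2147.

Posterior probability ≈ 0.2147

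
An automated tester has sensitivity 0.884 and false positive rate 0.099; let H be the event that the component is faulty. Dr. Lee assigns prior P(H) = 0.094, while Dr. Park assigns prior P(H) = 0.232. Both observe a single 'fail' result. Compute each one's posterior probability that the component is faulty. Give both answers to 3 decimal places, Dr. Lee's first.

Dr. Lee: 0.481; Dr. Park: 0.730

The likelihood ratio for a 'fail' result is 0.884/0.099 = 8.9293.
Dr. Lee: prior odds 0.094/0.906 = 0.10375; posterior odds 0.92644; posterior probability 0.481.
Dr. Park: prior odds 0.232/0.768 = 0.30208; posterior odds 2.6974; posterior probability 0.730.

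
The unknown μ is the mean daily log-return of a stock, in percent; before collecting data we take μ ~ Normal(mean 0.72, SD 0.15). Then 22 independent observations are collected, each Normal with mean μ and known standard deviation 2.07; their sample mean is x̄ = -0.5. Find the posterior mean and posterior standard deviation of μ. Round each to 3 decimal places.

Prior precision 1/τ₀² = 1/0.15² = 44.4444; data precision n/σ² = 22/2.07² = 5.13431.
Posterior precision = 44.4444 + 5.13431 = 49.5788, giving posterior SD = 1/√49.5788 = 0.142.
Posterior mean = (44.4444·0.72 + 5.13431·-0.5) / 49.5788 = 0.594.

Posterior mean ≈ 0.594; posterior SD ≈ 0.142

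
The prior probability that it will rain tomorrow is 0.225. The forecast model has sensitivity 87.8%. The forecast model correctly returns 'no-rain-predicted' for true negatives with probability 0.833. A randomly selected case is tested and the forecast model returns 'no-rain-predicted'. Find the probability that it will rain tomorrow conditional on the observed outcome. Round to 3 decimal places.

Write H for 'it will rain tomorrow'. Prior odds H:¬H = 0.225/0.775 = 0.29032. For the 'no-rain-predicted' outcome, the likelihood ratio is 0.122/0.833 = 0.14646.
Posterior odds = 0.29032 × 0.14646 = 0.042520, so P(H|E) = 0.042520/(1+0.042520) = 0.041.

P(H | E) ≈ 0.041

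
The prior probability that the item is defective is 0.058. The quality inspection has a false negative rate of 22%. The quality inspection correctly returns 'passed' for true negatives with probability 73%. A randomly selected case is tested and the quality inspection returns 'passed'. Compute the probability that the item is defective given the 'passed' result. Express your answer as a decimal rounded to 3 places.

P(H | E) ≈ 0.018

Write H for 'the item is defective'. Prior odds H:¬H = 0.058/0.942 = 0.061571. For the 'passed' outcome, the likelihood ratio is 0.22/0.73 = 0.30137.
Posterior odds = 0.061571 × 0.30137 = 0.018556, so P(H|E) = 0.018556/(1+0.018556) = 0.018.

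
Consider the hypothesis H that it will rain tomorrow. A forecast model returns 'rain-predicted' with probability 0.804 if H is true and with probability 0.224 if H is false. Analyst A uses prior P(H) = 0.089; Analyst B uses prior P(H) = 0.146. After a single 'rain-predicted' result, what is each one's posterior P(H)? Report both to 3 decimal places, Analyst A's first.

Analyst A: 0.260; Analyst B: 0.380

The likelihood ratio for a 'rain-predicted' result is 0.804/0.224 = 3.5893.
Analyst A: prior odds 0.089/0.911 = 0.097695; posterior odds 0.35065; posterior probability 0.260.
Analyst B: prior odds 0.146/0.854 = 0.17096; posterior odds 0.61362; posterior probability 0.380.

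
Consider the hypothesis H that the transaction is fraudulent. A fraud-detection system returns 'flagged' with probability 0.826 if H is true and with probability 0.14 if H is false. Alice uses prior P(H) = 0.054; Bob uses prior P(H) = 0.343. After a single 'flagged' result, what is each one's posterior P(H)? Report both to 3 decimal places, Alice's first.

The likelihood ratio for a 'flagged' result is 0.826/0.14 = 5.9000.
Alice: prior odds 0.054/0.946 = 0.057082; posterior odds 0.33679; posterior probability 0.252.
Bob: prior odds 0.343/0.657 = 0.52207; posterior odds 3.0802; posterior probability 0.755.

Alice: 0.252; Bob: 0.755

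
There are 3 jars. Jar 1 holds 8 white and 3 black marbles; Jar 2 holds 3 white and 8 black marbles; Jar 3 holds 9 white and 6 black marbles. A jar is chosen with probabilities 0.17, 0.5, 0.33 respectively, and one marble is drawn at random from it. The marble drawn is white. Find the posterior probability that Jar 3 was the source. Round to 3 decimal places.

Posterior probability ≈ 0.432

P(white|Jar 1) = 0.7273; P(white|Jar 2) = 0.2727; P(white|Jar 3) = 0.6.
Prior × likelihood for each source: 0.17·0.7273=0.1236, 0.5·0.2727=0.1364, 0.33·0.6=0.1980. Summing gives P(white) = 0.45800.
P(Jar 3 | white) = 0.1980 / 0.45800 = 0.432.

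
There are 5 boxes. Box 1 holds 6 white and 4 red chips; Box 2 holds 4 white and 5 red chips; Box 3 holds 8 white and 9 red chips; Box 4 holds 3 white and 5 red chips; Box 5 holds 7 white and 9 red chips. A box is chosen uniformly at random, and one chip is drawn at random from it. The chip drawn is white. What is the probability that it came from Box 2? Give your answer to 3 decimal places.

P(white|Box 1) = 0.6; P(white|Box 2) = 0.4444; P(white|Box 3) = 0.4706; P(white|Box 4) = 0.375; P(white|Box 5) = 0.4375.
Prior × likelihood for each source: 0.2·0.6=0.1200, 0.2·0.4444=0.08889, 0.2·0.4706=0.09412, 0.2·0.375=0.07500, 0.2·0.4375=0.08750. Summing gives P(white) = 0.46551.
P(Box 2 | white) = 0.08889 / 0.46551 = 0.191.

Posterior probability ≈ 0.191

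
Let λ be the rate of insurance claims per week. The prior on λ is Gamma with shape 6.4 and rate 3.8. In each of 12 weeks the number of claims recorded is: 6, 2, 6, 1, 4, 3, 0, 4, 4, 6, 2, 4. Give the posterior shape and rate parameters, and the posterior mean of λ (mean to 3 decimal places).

The Poisson likelihood adds the total count to the shape and the number of exposure periods to the rate. Here ∑xᵢ = 42 and n = 12, so shape 6.4→48.4 and rate 3.8→15.8.
E[λ | data] = 48.4/15.8 = 3.063.

Posterior: Gamma(shape=48.4, rate=15.8); mean ≈ 3.063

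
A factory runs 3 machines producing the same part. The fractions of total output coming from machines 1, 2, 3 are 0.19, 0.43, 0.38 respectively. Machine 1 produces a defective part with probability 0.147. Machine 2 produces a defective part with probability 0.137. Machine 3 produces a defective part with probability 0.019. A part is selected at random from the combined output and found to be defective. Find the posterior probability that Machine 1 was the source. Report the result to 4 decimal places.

P(defective|M1) = 0.147; P(defective|M2) = 0.137; P(defective|M3) = 0.019.
Prior × likelihood for each source: 0.19·0.147=0.02793, 0.43·0.137=0.05891, 0.38·0.019=0.007220. Summing gives P(defective) = 0.094060.
P(Machine 1 | defective) = 0.02793 / 0.094060 = 0.2969.

Posterior probability ≈ 0.2969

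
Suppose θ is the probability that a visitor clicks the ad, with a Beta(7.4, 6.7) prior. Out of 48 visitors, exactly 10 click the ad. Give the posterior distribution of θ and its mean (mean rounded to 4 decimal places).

Posterior: Beta(17.4, 44.7); mean ≈ 0.2802

The binomial likelihood is conjugate to the Beta prior: with 10 successes and 38 failures, the posterior is Beta(7.4+10, 6.7+38) = Beta(17.4, 44.7).
Posterior mean = α/(α+β) = 17.4/62.1 = 0.2802.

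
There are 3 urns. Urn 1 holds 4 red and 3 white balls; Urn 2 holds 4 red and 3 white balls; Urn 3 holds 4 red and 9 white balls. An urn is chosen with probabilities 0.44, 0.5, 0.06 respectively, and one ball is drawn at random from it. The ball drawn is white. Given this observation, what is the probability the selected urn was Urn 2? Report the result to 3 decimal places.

Posterior probability ≈ 0.482

P(white|Urn 1) = 0.4286; P(white|Urn 2) = 0.4286; P(white|Urn 3) = 0.6923.
Prior × likelihood for each source: 0.44·0.4286=0.1886, 0.5·0.4286=0.2143, 0.06·0.6923=0.04154. Summing gives P(white) = 0.44440.
P(Urn 2 | white) = 0.2143 / 0.44440 = 0.482.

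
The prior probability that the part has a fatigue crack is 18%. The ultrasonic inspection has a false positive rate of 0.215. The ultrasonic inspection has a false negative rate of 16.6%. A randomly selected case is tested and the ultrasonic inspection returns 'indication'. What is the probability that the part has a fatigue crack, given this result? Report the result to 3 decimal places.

Write H for 'the part has a fatigue crack'. Prior odds H:¬H = 0.18/0.82 = 0.21951. For the 'indication' outcome, the likelihood ratio is 0.834/0.215 = 3.8791.
Posterior odds = 0.21951 × 3.8791 = 0.85150, so P(H|E) = 0.85150/(1+0.85150) = 0.460.

P(H | E) ≈ 0.460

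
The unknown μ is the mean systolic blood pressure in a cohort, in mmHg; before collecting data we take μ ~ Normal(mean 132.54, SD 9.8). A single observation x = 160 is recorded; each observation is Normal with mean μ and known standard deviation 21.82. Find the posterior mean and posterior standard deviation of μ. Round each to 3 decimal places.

Prior precision 1/τ₀² = 1/9.8² = 0.0104123; data precision n/σ² = 1/21.82² = 0.00210034.
Posterior precision = 0.0104123 + 0.00210034 = 0.0125127, giving posterior SD = 1/√0.0125127 = 8.940.
Posterior mean = (0.0104123·132.54 + 0.00210034·160) / 0.0125127 = 137.149.

Posterior mean ≈ 137.149; posterior SD ≈ 8.940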